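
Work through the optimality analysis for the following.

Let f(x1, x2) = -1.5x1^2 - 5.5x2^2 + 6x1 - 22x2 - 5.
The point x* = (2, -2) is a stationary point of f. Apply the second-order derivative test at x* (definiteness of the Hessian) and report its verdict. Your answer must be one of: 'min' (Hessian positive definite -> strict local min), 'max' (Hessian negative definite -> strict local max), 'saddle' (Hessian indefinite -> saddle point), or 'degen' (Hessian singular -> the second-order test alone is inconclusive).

Compute the Hessian H = grad^2 f:
  H = [[-3, 0], [0, -11]]
Verify stationarity: grad f(x*) = H x* + g = (0, 0).
Eigenvalues of H: -11, -3.
Both eigenvalues < 0, so H is negative definite -> x* is a strict local max.

max


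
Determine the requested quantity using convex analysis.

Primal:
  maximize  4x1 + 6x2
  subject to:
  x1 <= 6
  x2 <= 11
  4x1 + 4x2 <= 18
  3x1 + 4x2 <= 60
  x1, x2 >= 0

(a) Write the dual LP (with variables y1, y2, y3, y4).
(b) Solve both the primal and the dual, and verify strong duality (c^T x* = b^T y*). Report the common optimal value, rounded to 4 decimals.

The standard primal-dual pair for 'max c^T x s.t. A x <= b, x >= 0' is:
  Dual:  min b^T y  s.t.  A^T y >= c,  y >= 0.

So the dual LP is:
  minimize  6y1 + 11y2 + 18y3 + 60y4
  subject to:
    y1 + 4y3 + 3y4 >= 4
    y2 + 4y3 + 4y4 >= 6
    y1, y2, y3, y4 >= 0

Solving the primal: x* = (0, 4.5).
  primal value c^T x* = 27.
Solving the dual: y* = (0, 0, 1.5, 0).
  dual value b^T y* = 27.
Strong duality: c^T x* = b^T y*. Confirmed.

27


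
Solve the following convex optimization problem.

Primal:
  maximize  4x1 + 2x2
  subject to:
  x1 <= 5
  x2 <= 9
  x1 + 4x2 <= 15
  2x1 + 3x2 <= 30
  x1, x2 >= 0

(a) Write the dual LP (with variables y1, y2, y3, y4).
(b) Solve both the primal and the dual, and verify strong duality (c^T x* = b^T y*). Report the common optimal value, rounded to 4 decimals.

The standard primal-dual pair for 'max c^T x s.t. A x <= b, x >= 0' is:
  Dual:  min b^T y  s.t.  A^T y >= c,  y >= 0.

So the dual LP is:
  minimize  5y1 + 9y2 + 15y3 + 30y4
  subject to:
    y1 + y3 + 2y4 >= 4
    y2 + 4y3 + 3y4 >= 2
    y1, y2, y3, y4 >= 0

Solving the primal: x* = (5, 2.5).
  primal value c^T x* = 25.
Solving the dual: y* = (3.5, 0, 0.5, 0).
  dual value b^T y* = 25.
Strong duality: c^T x* = b^T y*. Confirmed.

25


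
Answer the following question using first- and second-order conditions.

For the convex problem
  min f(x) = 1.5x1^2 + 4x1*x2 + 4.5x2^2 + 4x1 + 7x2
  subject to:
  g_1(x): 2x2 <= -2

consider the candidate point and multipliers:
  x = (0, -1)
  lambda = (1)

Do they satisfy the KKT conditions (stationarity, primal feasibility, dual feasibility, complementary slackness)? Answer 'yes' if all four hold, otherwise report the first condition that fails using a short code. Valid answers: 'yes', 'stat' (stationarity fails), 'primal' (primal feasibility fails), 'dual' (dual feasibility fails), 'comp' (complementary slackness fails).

Gradient of f: grad f(x) = Q x + c = (0, -2)
Constraint values g_i(x) = a_i^T x - b_i:
  g_1((0, -1)) = 0
Stationarity residual: grad f(x) + sum_i lambda_i a_i = (0, 0)
  -> stationarity OK
Primal feasibility (all g_i <= 0): OK
Dual feasibility (all lambda_i >= 0): OK
Complementary slackness (lambda_i * g_i(x) = 0 for all i): OK

Verdict: yes, KKT holds.

yes


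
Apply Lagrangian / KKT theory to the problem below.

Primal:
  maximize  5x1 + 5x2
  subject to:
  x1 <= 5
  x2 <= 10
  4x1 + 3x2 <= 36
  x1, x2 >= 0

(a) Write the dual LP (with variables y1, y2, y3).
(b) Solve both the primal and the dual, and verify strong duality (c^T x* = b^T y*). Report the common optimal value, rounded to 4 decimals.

The standard primal-dual pair for 'max c^T x s.t. A x <= b, x >= 0' is:
  Dual:  min b^T y  s.t.  A^T y >= c,  y >= 0.

So the dual LP is:
  minimize  5y1 + 10y2 + 36y3
  subject to:
    y1 + 4y3 >= 5
    y2 + 3y3 >= 5
    y1, y2, y3 >= 0

Solving the primal: x* = (1.5, 10).
  primal value c^T x* = 57.5.
Solving the dual: y* = (0, 1.25, 1.25).
  dual value b^T y* = 57.5.
Strong duality: c^T x* = b^T y*. Confirmed.

57.5


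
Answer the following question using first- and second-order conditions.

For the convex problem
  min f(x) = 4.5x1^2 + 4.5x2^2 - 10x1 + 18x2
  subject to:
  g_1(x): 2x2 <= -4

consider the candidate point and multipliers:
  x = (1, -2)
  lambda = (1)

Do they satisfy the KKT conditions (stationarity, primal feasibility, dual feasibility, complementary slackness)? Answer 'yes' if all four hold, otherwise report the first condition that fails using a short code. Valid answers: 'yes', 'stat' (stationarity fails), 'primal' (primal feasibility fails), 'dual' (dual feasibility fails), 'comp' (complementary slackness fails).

Gradient of f: grad f(x) = Q x + c = (-1, 0)
Constraint values g_i(x) = a_i^T x - b_i:
  g_1((1, -2)) = 0
Stationarity residual: grad f(x) + sum_i lambda_i a_i = (-1, 2)
  -> stationarity FAILS
Primal feasibility (all g_i <= 0): OK
Dual feasibility (all lambda_i >= 0): OK
Complementary slackness (lambda_i * g_i(x) = 0 for all i): OK

Verdict: the first failing condition is stationarity -> stat.

stat


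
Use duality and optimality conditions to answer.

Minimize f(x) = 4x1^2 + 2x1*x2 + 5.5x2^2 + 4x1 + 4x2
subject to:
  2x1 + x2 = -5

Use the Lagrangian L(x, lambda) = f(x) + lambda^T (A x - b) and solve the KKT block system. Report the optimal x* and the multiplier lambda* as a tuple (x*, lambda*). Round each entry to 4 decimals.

Form the Lagrangian:
  L(x, lambda) = (1/2) x^T Q x + c^T x + lambda^T (A x - b)
Stationarity (grad_x L = 0): Q x + c + A^T lambda = 0.
Primal feasibility: A x = b.

This gives the KKT block system:
  [ Q   A^T ] [ x     ]   [-c ]
  [ A    0  ] [ lambda ] = [ b ]

Solving the linear system:
  x*      = (-2.1818, -0.6364)
  lambda* = (7.3636)
  f(x*)   = 12.7727

x* = (-2.1818, -0.6364), lambda* = (7.3636)


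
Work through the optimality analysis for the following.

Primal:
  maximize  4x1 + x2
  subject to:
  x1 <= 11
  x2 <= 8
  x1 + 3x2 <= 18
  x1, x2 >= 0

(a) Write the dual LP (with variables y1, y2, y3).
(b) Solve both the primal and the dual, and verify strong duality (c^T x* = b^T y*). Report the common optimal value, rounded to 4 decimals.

The standard primal-dual pair for 'max c^T x s.t. A x <= b, x >= 0' is:
  Dual:  min b^T y  s.t.  A^T y >= c,  y >= 0.

So the dual LP is:
  minimize  11y1 + 8y2 + 18y3
  subject to:
    y1 + y3 >= 4
    y2 + 3y3 >= 1
    y1, y2, y3 >= 0

Solving the primal: x* = (11, 2.3333).
  primal value c^T x* = 46.3333.
Solving the dual: y* = (3.6667, 0, 0.3333).
  dual value b^T y* = 46.3333.
Strong duality: c^T x* = b^T y*. Confirmed.

46.3333


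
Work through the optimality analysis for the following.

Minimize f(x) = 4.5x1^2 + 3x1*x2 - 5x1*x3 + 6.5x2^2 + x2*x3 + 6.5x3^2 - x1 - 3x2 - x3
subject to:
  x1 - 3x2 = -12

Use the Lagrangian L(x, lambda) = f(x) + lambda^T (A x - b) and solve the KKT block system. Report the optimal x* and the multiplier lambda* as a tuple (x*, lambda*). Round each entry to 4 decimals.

Form the Lagrangian:
  L(x, lambda) = (1/2) x^T Q x + c^T x + lambda^T (A x - b)
Stationarity (grad_x L = 0): Q x + c + A^T lambda = 0.
Primal feasibility: A x = b.

This gives the KKT block system:
  [ Q   A^T ] [ x     ]   [-c ]
  [ A    0  ] [ lambda ] = [ b ]

Solving the linear system:
  x*      = (-2.6381, 3.1206, -1.1778)
  lambda* = (9.4921)
  f(x*)   = 54.1794

x* = (-2.6381, 3.1206, -1.1778), lambda* = (9.4921)


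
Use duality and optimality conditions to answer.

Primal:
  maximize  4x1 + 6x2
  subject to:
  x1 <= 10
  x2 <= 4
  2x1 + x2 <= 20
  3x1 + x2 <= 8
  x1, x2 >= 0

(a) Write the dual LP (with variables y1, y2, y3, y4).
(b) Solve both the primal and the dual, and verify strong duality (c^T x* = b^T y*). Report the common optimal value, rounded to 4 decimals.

The standard primal-dual pair for 'max c^T x s.t. A x <= b, x >= 0' is:
  Dual:  min b^T y  s.t.  A^T y >= c,  y >= 0.

So the dual LP is:
  minimize  10y1 + 4y2 + 20y3 + 8y4
  subject to:
    y1 + 2y3 + 3y4 >= 4
    y2 + y3 + y4 >= 6
    y1, y2, y3, y4 >= 0

Solving the primal: x* = (1.3333, 4).
  primal value c^T x* = 29.3333.
Solving the dual: y* = (0, 4.6667, 0, 1.3333).
  dual value b^T y* = 29.3333.
Strong duality: c^T x* = b^T y*. Confirmed.

29.3333


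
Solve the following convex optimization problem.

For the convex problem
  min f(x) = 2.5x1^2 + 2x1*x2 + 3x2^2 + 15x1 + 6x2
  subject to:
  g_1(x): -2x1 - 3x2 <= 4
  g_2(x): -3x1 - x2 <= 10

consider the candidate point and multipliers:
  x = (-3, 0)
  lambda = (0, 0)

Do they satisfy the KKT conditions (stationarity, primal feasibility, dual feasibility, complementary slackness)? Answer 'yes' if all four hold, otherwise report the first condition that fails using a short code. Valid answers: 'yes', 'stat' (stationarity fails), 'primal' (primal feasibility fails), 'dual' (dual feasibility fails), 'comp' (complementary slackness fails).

Gradient of f: grad f(x) = Q x + c = (0, 0)
Constraint values g_i(x) = a_i^T x - b_i:
  g_1((-3, 0)) = 2
  g_2((-3, 0)) = -1
Stationarity residual: grad f(x) + sum_i lambda_i a_i = (0, 0)
  -> stationarity OK
Primal feasibility (all g_i <= 0): FAILS
Dual feasibility (all lambda_i >= 0): OK
Complementary slackness (lambda_i * g_i(x) = 0 for all i): OK

Verdict: the first failing condition is primal_feasibility -> primal.

primal


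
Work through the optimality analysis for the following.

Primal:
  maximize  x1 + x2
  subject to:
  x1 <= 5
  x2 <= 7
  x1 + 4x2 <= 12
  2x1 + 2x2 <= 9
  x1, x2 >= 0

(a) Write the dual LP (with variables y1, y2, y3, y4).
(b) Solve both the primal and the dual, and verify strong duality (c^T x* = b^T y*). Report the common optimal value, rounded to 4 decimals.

The standard primal-dual pair for 'max c^T x s.t. A x <= b, x >= 0' is:
  Dual:  min b^T y  s.t.  A^T y >= c,  y >= 0.

So the dual LP is:
  minimize  5y1 + 7y2 + 12y3 + 9y4
  subject to:
    y1 + y3 + 2y4 >= 1
    y2 + 4y3 + 2y4 >= 1
    y1, y2, y3, y4 >= 0

Solving the primal: x* = (2, 2.5).
  primal value c^T x* = 4.5.
Solving the dual: y* = (0, 0, 0, 0.5).
  dual value b^T y* = 4.5.
Strong duality: c^T x* = b^T y*. Confirmed.

4.5


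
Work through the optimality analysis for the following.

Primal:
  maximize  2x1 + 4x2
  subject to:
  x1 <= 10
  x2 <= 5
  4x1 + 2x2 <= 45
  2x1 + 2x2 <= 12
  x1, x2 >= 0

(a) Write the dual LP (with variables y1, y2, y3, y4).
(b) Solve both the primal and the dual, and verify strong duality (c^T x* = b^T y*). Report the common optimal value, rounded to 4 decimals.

The standard primal-dual pair for 'max c^T x s.t. A x <= b, x >= 0' is:
  Dual:  min b^T y  s.t.  A^T y >= c,  y >= 0.

So the dual LP is:
  minimize  10y1 + 5y2 + 45y3 + 12y4
  subject to:
    y1 + 4y3 + 2y4 >= 2
    y2 + 2y3 + 2y4 >= 4
    y1, y2, y3, y4 >= 0

Solving the primal: x* = (1, 5).
  primal value c^T x* = 22.
Solving the dual: y* = (0, 2, 0, 1).
  dual value b^T y* = 22.
Strong duality: c^T x* = b^T y*. Confirmed.

22


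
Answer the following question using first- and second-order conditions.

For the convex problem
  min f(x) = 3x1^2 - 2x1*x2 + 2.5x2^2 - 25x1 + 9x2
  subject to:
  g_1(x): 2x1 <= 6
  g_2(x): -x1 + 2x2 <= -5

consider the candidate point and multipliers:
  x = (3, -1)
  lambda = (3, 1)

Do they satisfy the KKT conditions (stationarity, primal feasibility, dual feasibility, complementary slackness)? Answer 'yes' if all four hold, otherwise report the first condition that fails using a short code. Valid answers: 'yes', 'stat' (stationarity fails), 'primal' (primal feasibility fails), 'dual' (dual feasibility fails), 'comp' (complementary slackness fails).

Gradient of f: grad f(x) = Q x + c = (-5, -2)
Constraint values g_i(x) = a_i^T x - b_i:
  g_1((3, -1)) = 0
  g_2((3, -1)) = 0
Stationarity residual: grad f(x) + sum_i lambda_i a_i = (0, 0)
  -> stationarity OK
Primal feasibility (all g_i <= 0): OK
Dual feasibility (all lambda_i >= 0): OK
Complementary slackness (lambda_i * g_i(x) = 0 for all i): OK

Verdict: yes, KKT holds.

yes


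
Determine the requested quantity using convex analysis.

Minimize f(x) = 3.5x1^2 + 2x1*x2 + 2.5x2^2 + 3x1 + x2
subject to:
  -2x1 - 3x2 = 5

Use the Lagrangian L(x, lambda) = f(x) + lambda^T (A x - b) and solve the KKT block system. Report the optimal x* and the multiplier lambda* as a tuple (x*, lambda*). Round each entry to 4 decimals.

Form the Lagrangian:
  L(x, lambda) = (1/2) x^T Q x + c^T x + lambda^T (A x - b)
Stationarity (grad_x L = 0): Q x + c + A^T lambda = 0.
Primal feasibility: A x = b.

This gives the KKT block system:
  [ Q   A^T ] [ x     ]   [-c ]
  [ A    0  ] [ lambda ] = [ b ]

Solving the linear system:
  x*      = (-0.6949, -1.2034)
  lambda* = (-2.1356)
  f(x*)   = 3.6949

x* = (-0.6949, -1.2034), lambda* = (-2.1356)


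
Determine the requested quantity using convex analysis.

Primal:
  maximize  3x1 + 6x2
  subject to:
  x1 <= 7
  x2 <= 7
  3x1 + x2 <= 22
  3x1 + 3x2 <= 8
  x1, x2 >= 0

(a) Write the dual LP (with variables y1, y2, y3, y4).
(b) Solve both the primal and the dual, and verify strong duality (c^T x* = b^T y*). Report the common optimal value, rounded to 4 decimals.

The standard primal-dual pair for 'max c^T x s.t. A x <= b, x >= 0' is:
  Dual:  min b^T y  s.t.  A^T y >= c,  y >= 0.

So the dual LP is:
  minimize  7y1 + 7y2 + 22y3 + 8y4
  subject to:
    y1 + 3y3 + 3y4 >= 3
    y2 + y3 + 3y4 >= 6
    y1, y2, y3, y4 >= 0

Solving the primal: x* = (0, 2.6667).
  primal value c^T x* = 16.
Solving the dual: y* = (0, 0, 0, 2).
  dual value b^T y* = 16.
Strong duality: c^T x* = b^T y*. Confirmed.

16


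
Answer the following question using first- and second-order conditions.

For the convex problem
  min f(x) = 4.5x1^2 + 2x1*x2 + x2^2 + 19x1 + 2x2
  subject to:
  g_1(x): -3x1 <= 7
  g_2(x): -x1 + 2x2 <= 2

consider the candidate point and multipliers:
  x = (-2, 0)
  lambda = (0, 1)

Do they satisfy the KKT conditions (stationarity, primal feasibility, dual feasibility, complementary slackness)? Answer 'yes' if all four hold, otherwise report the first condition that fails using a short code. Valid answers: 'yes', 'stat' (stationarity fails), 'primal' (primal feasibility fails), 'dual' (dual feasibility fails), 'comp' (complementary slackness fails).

Gradient of f: grad f(x) = Q x + c = (1, -2)
Constraint values g_i(x) = a_i^T x - b_i:
  g_1((-2, 0)) = -1
  g_2((-2, 0)) = 0
Stationarity residual: grad f(x) + sum_i lambda_i a_i = (0, 0)
  -> stationarity OK
Primal feasibility (all g_i <= 0): OK
Dual feasibility (all lambda_i >= 0): OK
Complementary slackness (lambda_i * g_i(x) = 0 for all i): OK

Verdict: yes, KKT holds.

yes


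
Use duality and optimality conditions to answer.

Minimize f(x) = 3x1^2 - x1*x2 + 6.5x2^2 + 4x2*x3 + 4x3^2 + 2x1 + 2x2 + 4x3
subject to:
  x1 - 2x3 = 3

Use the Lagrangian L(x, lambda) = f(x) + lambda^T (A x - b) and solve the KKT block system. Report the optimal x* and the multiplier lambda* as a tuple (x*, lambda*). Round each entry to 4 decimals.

Form the Lagrangian:
  L(x, lambda) = (1/2) x^T Q x + c^T x + lambda^T (A x - b)
Stationarity (grad_x L = 0): Q x + c + A^T lambda = 0.
Primal feasibility: A x = b.

This gives the KKT block system:
  [ Q   A^T ] [ x     ]   [-c ]
  [ A    0  ] [ lambda ] = [ b ]

Solving the linear system:
  x*      = (0.2136, 0.2913, -1.3932)
  lambda* = (-2.9903)
  f(x*)   = 2.2039

x* = (0.2136, 0.2913, -1.3932), lambda* = (-2.9903)


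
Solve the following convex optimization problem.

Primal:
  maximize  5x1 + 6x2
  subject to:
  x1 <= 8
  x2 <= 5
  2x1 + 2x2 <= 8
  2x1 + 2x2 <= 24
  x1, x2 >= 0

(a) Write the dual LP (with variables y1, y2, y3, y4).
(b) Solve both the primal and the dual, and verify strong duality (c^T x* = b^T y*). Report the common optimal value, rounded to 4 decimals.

The standard primal-dual pair for 'max c^T x s.t. A x <= b, x >= 0' is:
  Dual:  min b^T y  s.t.  A^T y >= c,  y >= 0.

So the dual LP is:
  minimize  8y1 + 5y2 + 8y3 + 24y4
  subject to:
    y1 + 2y3 + 2y4 >= 5
    y2 + 2y3 + 2y4 >= 6
    y1, y2, y3, y4 >= 0

Solving the primal: x* = (0, 4).
  primal value c^T x* = 24.
Solving the dual: y* = (0, 0, 3, 0).
  dual value b^T y* = 24.
Strong duality: c^T x* = b^T y*. Confirmed.

24


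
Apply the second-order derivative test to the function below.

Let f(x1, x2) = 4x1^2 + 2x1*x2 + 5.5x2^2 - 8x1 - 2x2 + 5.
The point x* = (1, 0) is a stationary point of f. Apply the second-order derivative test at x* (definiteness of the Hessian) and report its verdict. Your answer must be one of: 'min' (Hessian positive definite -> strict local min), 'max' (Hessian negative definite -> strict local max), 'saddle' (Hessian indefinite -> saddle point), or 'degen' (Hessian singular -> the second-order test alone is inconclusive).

Compute the Hessian H = grad^2 f:
  H = [[8, 2], [2, 11]]
Verify stationarity: grad f(x*) = H x* + g = (0, 0).
Eigenvalues of H: 7, 12.
Both eigenvalues > 0, so H is positive definite -> x* is a strict local min.

min


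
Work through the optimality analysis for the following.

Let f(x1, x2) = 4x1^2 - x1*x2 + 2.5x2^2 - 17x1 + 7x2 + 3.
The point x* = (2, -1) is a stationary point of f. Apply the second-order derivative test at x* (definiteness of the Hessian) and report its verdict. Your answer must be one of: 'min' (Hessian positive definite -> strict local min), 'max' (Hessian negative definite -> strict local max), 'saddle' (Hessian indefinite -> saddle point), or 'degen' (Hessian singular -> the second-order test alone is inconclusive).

Compute the Hessian H = grad^2 f:
  H = [[8, -1], [-1, 5]]
Verify stationarity: grad f(x*) = H x* + g = (0, 0).
Eigenvalues of H: 4.6972, 8.3028.
Both eigenvalues > 0, so H is positive definite -> x* is a strict local min.

min


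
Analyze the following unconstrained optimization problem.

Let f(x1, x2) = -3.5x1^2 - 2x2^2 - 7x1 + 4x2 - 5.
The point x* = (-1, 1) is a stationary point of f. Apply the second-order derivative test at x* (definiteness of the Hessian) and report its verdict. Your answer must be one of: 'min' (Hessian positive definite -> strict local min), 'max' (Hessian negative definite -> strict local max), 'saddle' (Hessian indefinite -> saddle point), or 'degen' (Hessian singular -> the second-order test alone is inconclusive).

Compute the Hessian H = grad^2 f:
  H = [[-7, 0], [0, -4]]
Verify stationarity: grad f(x*) = H x* + g = (0, 0).
Eigenvalues of H: -7, -4.
Both eigenvalues < 0, so H is negative definite -> x* is a strict local max.

max


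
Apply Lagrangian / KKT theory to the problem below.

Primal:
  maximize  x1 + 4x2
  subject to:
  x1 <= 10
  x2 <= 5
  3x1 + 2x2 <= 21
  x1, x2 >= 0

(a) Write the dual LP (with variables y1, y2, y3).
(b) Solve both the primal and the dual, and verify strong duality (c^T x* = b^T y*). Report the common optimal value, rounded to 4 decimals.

The standard primal-dual pair for 'max c^T x s.t. A x <= b, x >= 0' is:
  Dual:  min b^T y  s.t.  A^T y >= c,  y >= 0.

So the dual LP is:
  minimize  10y1 + 5y2 + 21y3
  subject to:
    y1 + 3y3 >= 1
    y2 + 2y3 >= 4
    y1, y2, y3 >= 0

Solving the primal: x* = (3.6667, 5).
  primal value c^T x* = 23.6667.
Solving the dual: y* = (0, 3.3333, 0.3333).
  dual value b^T y* = 23.6667.
Strong duality: c^T x* = b^T y*. Confirmed.

23.6667


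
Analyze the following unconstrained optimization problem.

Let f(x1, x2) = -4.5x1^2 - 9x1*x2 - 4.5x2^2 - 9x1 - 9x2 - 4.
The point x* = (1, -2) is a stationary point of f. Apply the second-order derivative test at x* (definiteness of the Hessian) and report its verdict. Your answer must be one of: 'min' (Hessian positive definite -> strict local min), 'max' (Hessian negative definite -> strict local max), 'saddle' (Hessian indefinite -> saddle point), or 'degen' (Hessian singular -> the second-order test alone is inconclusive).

Compute the Hessian H = grad^2 f:
  H = [[-9, -9], [-9, -9]]
Verify stationarity: grad f(x*) = H x* + g = (0, 0).
Eigenvalues of H: -18, 0.
H has a zero eigenvalue (singular; negative semidefinite but not definite), so H is neither positive definite, negative definite, nor indefinite. The second-order test alone is inconclusive -> degen.
(Indeed, f is constant along the null direction of H through x*, so x* is not a strict local extremum.)

degen


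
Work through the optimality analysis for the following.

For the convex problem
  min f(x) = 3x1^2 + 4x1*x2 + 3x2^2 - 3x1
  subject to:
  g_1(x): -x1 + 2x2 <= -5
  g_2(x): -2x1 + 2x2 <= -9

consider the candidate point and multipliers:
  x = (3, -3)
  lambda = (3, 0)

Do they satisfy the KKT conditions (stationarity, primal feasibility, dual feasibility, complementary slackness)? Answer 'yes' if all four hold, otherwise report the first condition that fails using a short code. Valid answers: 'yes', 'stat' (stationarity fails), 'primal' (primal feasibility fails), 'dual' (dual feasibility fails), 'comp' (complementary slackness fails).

Gradient of f: grad f(x) = Q x + c = (3, -6)
Constraint values g_i(x) = a_i^T x - b_i:
  g_1((3, -3)) = -4
  g_2((3, -3)) = -3
Stationarity residual: grad f(x) + sum_i lambda_i a_i = (0, 0)
  -> stationarity OK
Primal feasibility (all g_i <= 0): OK
Dual feasibility (all lambda_i >= 0): OK
Complementary slackness (lambda_i * g_i(x) = 0 for all i): FAILS

Verdict: the first failing condition is complementary_slackness -> comp.

comp


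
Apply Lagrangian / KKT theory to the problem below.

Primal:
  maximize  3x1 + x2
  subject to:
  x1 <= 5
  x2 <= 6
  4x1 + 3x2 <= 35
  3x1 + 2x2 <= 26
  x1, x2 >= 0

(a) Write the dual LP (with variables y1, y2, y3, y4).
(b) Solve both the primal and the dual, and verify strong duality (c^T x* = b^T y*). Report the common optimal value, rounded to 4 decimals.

The standard primal-dual pair for 'max c^T x s.t. A x <= b, x >= 0' is:
  Dual:  min b^T y  s.t.  A^T y >= c,  y >= 0.

So the dual LP is:
  minimize  5y1 + 6y2 + 35y3 + 26y4
  subject to:
    y1 + 4y3 + 3y4 >= 3
    y2 + 3y3 + 2y4 >= 1
    y1, y2, y3, y4 >= 0

Solving the primal: x* = (5, 5).
  primal value c^T x* = 20.
Solving the dual: y* = (1.6667, 0, 0.3333, 0).
  dual value b^T y* = 20.
Strong duality: c^T x* = b^T y*. Confirmed.

20


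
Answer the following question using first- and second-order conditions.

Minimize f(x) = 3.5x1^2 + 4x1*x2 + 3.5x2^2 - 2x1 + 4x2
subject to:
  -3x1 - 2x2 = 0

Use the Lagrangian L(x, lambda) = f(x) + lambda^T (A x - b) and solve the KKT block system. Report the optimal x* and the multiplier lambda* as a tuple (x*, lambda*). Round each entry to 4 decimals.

Form the Lagrangian:
  L(x, lambda) = (1/2) x^T Q x + c^T x + lambda^T (A x - b)
Stationarity (grad_x L = 0): Q x + c + A^T lambda = 0.
Primal feasibility: A x = b.

This gives the KKT block system:
  [ Q   A^T ] [ x     ]   [-c ]
  [ A    0  ] [ lambda ] = [ b ]

Solving the linear system:
  x*      = (0.7442, -1.1163)
  lambda* = (-0.4186)
  f(x*)   = -2.9767

x* = (0.7442, -1.1163), lambda* = (-0.4186)


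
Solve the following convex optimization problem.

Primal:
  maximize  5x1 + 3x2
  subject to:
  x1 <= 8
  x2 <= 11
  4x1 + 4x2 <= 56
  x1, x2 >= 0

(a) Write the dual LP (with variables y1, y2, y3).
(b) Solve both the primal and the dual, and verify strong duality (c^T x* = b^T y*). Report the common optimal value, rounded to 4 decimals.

The standard primal-dual pair for 'max c^T x s.t. A x <= b, x >= 0' is:
  Dual:  min b^T y  s.t.  A^T y >= c,  y >= 0.

So the dual LP is:
  minimize  8y1 + 11y2 + 56y3
  subject to:
    y1 + 4y3 >= 5
    y2 + 4y3 >= 3
    y1, y2, y3 >= 0

Solving the primal: x* = (8, 6).
  primal value c^T x* = 58.
Solving the dual: y* = (2, 0, 0.75).
  dual value b^T y* = 58.
Strong duality: c^T x* = b^T y*. Confirmed.

58


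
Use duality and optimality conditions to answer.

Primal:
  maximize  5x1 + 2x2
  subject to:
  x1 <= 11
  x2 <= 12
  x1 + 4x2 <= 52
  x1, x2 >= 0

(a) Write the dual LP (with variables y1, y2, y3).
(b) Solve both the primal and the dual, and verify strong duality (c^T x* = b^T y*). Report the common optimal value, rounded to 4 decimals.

The standard primal-dual pair for 'max c^T x s.t. A x <= b, x >= 0' is:
  Dual:  min b^T y  s.t.  A^T y >= c,  y >= 0.

So the dual LP is:
  minimize  11y1 + 12y2 + 52y3
  subject to:
    y1 + y3 >= 5
    y2 + 4y3 >= 2
    y1, y2, y3 >= 0

Solving the primal: x* = (11, 10.25).
  primal value c^T x* = 75.5.
Solving the dual: y* = (4.5, 0, 0.5).
  dual value b^T y* = 75.5.
Strong duality: c^T x* = b^T y*. Confirmed.

75.5


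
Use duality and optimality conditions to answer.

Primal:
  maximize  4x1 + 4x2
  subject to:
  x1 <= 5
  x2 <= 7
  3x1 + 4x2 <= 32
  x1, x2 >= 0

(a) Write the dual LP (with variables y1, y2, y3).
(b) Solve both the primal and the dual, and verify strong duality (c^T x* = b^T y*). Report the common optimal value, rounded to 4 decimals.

The standard primal-dual pair for 'max c^T x s.t. A x <= b, x >= 0' is:
  Dual:  min b^T y  s.t.  A^T y >= c,  y >= 0.

So the dual LP is:
  minimize  5y1 + 7y2 + 32y3
  subject to:
    y1 + 3y3 >= 4
    y2 + 4y3 >= 4
    y1, y2, y3 >= 0

Solving the primal: x* = (5, 4.25).
  primal value c^T x* = 37.
Solving the dual: y* = (1, 0, 1).
  dual value b^T y* = 37.
Strong duality: c^T x* = b^T y*. Confirmed.

37


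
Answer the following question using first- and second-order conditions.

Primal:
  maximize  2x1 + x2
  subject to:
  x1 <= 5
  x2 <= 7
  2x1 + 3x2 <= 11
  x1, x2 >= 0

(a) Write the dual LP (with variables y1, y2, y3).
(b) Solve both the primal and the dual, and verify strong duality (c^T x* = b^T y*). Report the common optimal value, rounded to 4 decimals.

The standard primal-dual pair for 'max c^T x s.t. A x <= b, x >= 0' is:
  Dual:  min b^T y  s.t.  A^T y >= c,  y >= 0.

So the dual LP is:
  minimize  5y1 + 7y2 + 11y3
  subject to:
    y1 + 2y3 >= 2
    y2 + 3y3 >= 1
    y1, y2, y3 >= 0

Solving the primal: x* = (5, 0.3333).
  primal value c^T x* = 10.3333.
Solving the dual: y* = (1.3333, 0, 0.3333).
  dual value b^T y* = 10.3333.
Strong duality: c^T x* = b^T y*. Confirmed.

10.3333


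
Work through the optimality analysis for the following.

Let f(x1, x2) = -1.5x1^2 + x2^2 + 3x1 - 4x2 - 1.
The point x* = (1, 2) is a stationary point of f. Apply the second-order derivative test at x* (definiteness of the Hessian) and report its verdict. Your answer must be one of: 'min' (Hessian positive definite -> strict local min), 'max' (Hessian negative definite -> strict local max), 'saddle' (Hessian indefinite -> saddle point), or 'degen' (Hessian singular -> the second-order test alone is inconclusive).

Compute the Hessian H = grad^2 f:
  H = [[-3, 0], [0, 2]]
Verify stationarity: grad f(x*) = H x* + g = (0, 0).
Eigenvalues of H: -3, 2.
Eigenvalues have mixed signs, so H is indefinite -> x* is a saddle point.

saddle


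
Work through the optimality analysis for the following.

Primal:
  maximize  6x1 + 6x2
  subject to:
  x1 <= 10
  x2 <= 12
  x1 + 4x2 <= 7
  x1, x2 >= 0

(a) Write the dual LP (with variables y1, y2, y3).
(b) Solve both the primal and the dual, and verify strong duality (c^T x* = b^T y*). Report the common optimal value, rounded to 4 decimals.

The standard primal-dual pair for 'max c^T x s.t. A x <= b, x >= 0' is:
  Dual:  min b^T y  s.t.  A^T y >= c,  y >= 0.

So the dual LP is:
  minimize  10y1 + 12y2 + 7y3
  subject to:
    y1 + y3 >= 6
    y2 + 4y3 >= 6
    y1, y2, y3 >= 0

Solving the primal: x* = (7, 0).
  primal value c^T x* = 42.
Solving the dual: y* = (0, 0, 6).
  dual value b^T y* = 42.
Strong duality: c^T x* = b^T y*. Confirmed.

42


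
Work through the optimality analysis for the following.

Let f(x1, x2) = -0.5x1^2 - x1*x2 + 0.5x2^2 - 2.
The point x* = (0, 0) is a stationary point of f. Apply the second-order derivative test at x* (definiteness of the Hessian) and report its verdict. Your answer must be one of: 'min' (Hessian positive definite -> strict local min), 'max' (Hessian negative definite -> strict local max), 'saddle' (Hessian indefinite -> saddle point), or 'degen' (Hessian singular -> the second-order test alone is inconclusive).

Compute the Hessian H = grad^2 f:
  H = [[-1, -1], [-1, 1]]
Verify stationarity: grad f(x*) = H x* + g = (0, 0).
Eigenvalues of H: -1.4142, 1.4142.
Eigenvalues have mixed signs, so H is indefinite -> x* is a saddle point.

saddle


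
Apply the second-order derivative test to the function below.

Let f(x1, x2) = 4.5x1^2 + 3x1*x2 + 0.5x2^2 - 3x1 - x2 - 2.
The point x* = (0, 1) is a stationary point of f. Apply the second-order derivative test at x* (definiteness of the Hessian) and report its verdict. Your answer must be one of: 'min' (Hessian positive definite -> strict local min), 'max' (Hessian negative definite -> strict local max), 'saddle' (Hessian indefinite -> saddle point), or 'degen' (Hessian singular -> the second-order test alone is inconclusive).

Compute the Hessian H = grad^2 f:
  H = [[9, 3], [3, 1]]
Verify stationarity: grad f(x*) = H x* + g = (0, 0).
Eigenvalues of H: 0, 10.
H has a zero eigenvalue (singular; positive semidefinite but not definite), so H is neither positive definite, negative definite, nor indefinite. The second-order test alone is inconclusive -> degen.
(Indeed, f is constant along the null direction of H through x*, so x* is not a strict local extremum.)

degen


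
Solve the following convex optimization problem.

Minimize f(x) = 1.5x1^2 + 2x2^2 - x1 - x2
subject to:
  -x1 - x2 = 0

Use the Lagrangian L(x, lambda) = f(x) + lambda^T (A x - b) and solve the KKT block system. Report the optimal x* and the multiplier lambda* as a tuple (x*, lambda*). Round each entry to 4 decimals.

Form the Lagrangian:
  L(x, lambda) = (1/2) x^T Q x + c^T x + lambda^T (A x - b)
Stationarity (grad_x L = 0): Q x + c + A^T lambda = 0.
Primal feasibility: A x = b.

This gives the KKT block system:
  [ Q   A^T ] [ x     ]   [-c ]
  [ A    0  ] [ lambda ] = [ b ]

Solving the linear system:
  x*      = (0, 0)
  lambda* = (-1)
  f(x*)   = 0

x* = (0, 0), lambda* = (-1)


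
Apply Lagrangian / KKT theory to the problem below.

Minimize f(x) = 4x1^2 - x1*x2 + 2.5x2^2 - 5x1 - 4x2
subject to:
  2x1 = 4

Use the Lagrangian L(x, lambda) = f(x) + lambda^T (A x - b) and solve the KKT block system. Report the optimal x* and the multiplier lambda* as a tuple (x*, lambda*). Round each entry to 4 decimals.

Form the Lagrangian:
  L(x, lambda) = (1/2) x^T Q x + c^T x + lambda^T (A x - b)
Stationarity (grad_x L = 0): Q x + c + A^T lambda = 0.
Primal feasibility: A x = b.

This gives the KKT block system:
  [ Q   A^T ] [ x     ]   [-c ]
  [ A    0  ] [ lambda ] = [ b ]

Solving the linear system:
  x*      = (2, 1.2)
  lambda* = (-4.9)
  f(x*)   = 2.4

x* = (2, 1.2), lambda* = (-4.9)


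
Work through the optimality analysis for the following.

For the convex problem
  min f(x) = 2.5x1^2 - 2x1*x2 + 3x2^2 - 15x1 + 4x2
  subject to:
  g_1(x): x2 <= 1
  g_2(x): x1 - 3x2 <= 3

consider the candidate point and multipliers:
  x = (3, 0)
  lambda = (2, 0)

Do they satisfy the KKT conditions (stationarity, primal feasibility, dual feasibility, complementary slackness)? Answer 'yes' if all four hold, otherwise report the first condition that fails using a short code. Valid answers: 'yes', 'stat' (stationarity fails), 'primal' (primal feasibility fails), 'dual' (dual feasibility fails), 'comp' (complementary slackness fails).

Gradient of f: grad f(x) = Q x + c = (0, -2)
Constraint values g_i(x) = a_i^T x - b_i:
  g_1((3, 0)) = -1
  g_2((3, 0)) = 0
Stationarity residual: grad f(x) + sum_i lambda_i a_i = (0, 0)
  -> stationarity OK
Primal feasibility (all g_i <= 0): OK
Dual feasibility (all lambda_i >= 0): OK
Complementary slackness (lambda_i * g_i(x) = 0 for all i): FAILS

Verdict: the first failing condition is complementary_slackness -> comp.

comp


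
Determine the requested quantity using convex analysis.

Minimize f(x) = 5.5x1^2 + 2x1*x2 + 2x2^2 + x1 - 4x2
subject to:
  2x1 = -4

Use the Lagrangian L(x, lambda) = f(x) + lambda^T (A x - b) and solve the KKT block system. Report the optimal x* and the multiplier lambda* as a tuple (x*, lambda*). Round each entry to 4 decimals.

Form the Lagrangian:
  L(x, lambda) = (1/2) x^T Q x + c^T x + lambda^T (A x - b)
Stationarity (grad_x L = 0): Q x + c + A^T lambda = 0.
Primal feasibility: A x = b.

This gives the KKT block system:
  [ Q   A^T ] [ x     ]   [-c ]
  [ A    0  ] [ lambda ] = [ b ]

Solving the linear system:
  x*      = (-2, 2)
  lambda* = (8.5)
  f(x*)   = 12

x* = (-2, 2), lambda* = (8.5)


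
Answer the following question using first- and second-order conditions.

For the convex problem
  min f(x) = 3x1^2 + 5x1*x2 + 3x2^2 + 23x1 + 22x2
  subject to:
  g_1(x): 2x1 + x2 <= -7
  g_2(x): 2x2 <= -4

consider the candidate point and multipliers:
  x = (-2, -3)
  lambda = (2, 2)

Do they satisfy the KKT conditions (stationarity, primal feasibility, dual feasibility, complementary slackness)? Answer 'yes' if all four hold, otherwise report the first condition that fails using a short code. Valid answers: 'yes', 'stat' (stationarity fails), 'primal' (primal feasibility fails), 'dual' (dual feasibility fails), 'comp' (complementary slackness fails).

Gradient of f: grad f(x) = Q x + c = (-4, -6)
Constraint values g_i(x) = a_i^T x - b_i:
  g_1((-2, -3)) = 0
  g_2((-2, -3)) = -2
Stationarity residual: grad f(x) + sum_i lambda_i a_i = (0, 0)
  -> stationarity OK
Primal feasibility (all g_i <= 0): OK
Dual feasibility (all lambda_i >= 0): OK
Complementary slackness (lambda_i * g_i(x) = 0 for all i): FAILS

Verdict: the first failing condition is complementary_slackness -> comp.

comp


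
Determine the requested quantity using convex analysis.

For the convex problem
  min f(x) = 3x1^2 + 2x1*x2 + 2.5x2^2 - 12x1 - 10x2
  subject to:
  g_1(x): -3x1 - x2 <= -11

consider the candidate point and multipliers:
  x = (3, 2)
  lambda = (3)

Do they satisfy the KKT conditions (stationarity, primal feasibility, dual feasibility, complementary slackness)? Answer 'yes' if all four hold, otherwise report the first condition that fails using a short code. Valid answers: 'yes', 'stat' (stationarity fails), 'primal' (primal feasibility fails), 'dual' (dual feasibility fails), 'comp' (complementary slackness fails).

Gradient of f: grad f(x) = Q x + c = (10, 6)
Constraint values g_i(x) = a_i^T x - b_i:
  g_1((3, 2)) = 0
Stationarity residual: grad f(x) + sum_i lambda_i a_i = (1, 3)
  -> stationarity FAILS
Primal feasibility (all g_i <= 0): OK
Dual feasibility (all lambda_i >= 0): OK
Complementary slackness (lambda_i * g_i(x) = 0 for all i): OK

Verdict: the first failing condition is stationarity -> stat.

stat


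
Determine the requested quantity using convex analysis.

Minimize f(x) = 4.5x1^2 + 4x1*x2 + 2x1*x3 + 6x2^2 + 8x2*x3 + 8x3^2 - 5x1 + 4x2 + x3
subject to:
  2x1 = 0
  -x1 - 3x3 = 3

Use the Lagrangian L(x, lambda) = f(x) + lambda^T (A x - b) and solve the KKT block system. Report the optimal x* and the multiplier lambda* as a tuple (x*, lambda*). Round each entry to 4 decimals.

Form the Lagrangian:
  L(x, lambda) = (1/2) x^T Q x + c^T x + lambda^T (A x - b)
Stationarity (grad_x L = 0): Q x + c + A^T lambda = 0.
Primal feasibility: A x = b.

This gives the KKT block system:
  [ Q   A^T ] [ x     ]   [-c ]
  [ A    0  ] [ lambda ] = [ b ]

Solving the linear system:
  x*      = (0, 0.3333, -1)
  lambda* = (0.7778, -4.1111)
  f(x*)   = 6.3333

x* = (0, 0.3333, -1), lambda* = (0.7778, -4.1111)


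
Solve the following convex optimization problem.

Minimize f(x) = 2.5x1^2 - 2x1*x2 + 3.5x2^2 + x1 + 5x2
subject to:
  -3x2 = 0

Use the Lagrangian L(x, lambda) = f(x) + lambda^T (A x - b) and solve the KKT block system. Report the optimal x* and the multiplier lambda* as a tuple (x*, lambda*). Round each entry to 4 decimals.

Form the Lagrangian:
  L(x, lambda) = (1/2) x^T Q x + c^T x + lambda^T (A x - b)
Stationarity (grad_x L = 0): Q x + c + A^T lambda = 0.
Primal feasibility: A x = b.

This gives the KKT block system:
  [ Q   A^T ] [ x     ]   [-c ]
  [ A    0  ] [ lambda ] = [ b ]

Solving the linear system:
  x*      = (-0.2, 0)
  lambda* = (1.8)
  f(x*)   = -0.1

x* = (-0.2, 0), lambda* = (1.8)


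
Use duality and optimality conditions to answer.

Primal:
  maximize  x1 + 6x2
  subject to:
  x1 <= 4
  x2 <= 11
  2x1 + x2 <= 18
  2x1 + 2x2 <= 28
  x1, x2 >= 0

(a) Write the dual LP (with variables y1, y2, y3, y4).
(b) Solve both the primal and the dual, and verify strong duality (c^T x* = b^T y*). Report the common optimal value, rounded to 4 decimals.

The standard primal-dual pair for 'max c^T x s.t. A x <= b, x >= 0' is:
  Dual:  min b^T y  s.t.  A^T y >= c,  y >= 0.

So the dual LP is:
  minimize  4y1 + 11y2 + 18y3 + 28y4
  subject to:
    y1 + 2y3 + 2y4 >= 1
    y2 + y3 + 2y4 >= 6
    y1, y2, y3, y4 >= 0

Solving the primal: x* = (3, 11).
  primal value c^T x* = 69.
Solving the dual: y* = (0, 5, 0, 0.5).
  dual value b^T y* = 69.
Strong duality: c^T x* = b^T y*. Confirmed.

69


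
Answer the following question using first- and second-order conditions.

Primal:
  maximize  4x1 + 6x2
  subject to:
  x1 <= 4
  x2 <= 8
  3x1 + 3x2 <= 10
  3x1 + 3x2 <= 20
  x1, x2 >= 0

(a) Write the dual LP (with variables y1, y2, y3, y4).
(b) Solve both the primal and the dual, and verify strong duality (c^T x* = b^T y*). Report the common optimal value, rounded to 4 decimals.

The standard primal-dual pair for 'max c^T x s.t. A x <= b, x >= 0' is:
  Dual:  min b^T y  s.t.  A^T y >= c,  y >= 0.

So the dual LP is:
  minimize  4y1 + 8y2 + 10y3 + 20y4
  subject to:
    y1 + 3y3 + 3y4 >= 4
    y2 + 3y3 + 3y4 >= 6
    y1, y2, y3, y4 >= 0

Solving the primal: x* = (0, 3.3333).
  primal value c^T x* = 20.
Solving the dual: y* = (0, 0, 2, 0).
  dual value b^T y* = 20.
Strong duality: c^T x* = b^T y*. Confirmed.

20


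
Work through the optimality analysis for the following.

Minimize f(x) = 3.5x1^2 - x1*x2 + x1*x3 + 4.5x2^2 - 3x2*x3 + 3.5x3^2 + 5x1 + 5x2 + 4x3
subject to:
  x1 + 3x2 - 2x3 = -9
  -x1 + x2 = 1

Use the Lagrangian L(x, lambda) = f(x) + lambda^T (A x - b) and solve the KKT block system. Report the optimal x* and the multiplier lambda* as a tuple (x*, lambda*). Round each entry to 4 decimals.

Form the Lagrangian:
  L(x, lambda) = (1/2) x^T Q x + c^T x + lambda^T (A x - b)
Stationarity (grad_x L = 0): Q x + c + A^T lambda = 0.
Primal feasibility: A x = b.

This gives the KKT block system:
  [ Q   A^T ] [ x     ]   [-c ]
  [ A    0  ] [ lambda ] = [ b ]

Solving the linear system:
  x*      = (-2.7059, -1.7059, 0.5882)
  lambda* = (5.2647, -6.3824)
  f(x*)   = 17.0294

x* = (-2.7059, -1.7059, 0.5882), lambda* = (5.2647, -6.3824)


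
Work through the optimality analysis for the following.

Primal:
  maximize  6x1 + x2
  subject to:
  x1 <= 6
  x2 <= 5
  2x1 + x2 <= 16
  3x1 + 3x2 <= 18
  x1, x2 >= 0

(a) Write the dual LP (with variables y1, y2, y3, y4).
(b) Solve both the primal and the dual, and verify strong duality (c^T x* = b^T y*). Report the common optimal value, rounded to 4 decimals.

The standard primal-dual pair for 'max c^T x s.t. A x <= b, x >= 0' is:
  Dual:  min b^T y  s.t.  A^T y >= c,  y >= 0.

So the dual LP is:
  minimize  6y1 + 5y2 + 16y3 + 18y4
  subject to:
    y1 + 2y3 + 3y4 >= 6
    y2 + y3 + 3y4 >= 1
    y1, y2, y3, y4 >= 0

Solving the primal: x* = (6, 0).
  primal value c^T x* = 36.
Solving the dual: y* = (0, 0, 0, 2).
  dual value b^T y* = 36.
Strong duality: c^T x* = b^T y*. Confirmed.

36


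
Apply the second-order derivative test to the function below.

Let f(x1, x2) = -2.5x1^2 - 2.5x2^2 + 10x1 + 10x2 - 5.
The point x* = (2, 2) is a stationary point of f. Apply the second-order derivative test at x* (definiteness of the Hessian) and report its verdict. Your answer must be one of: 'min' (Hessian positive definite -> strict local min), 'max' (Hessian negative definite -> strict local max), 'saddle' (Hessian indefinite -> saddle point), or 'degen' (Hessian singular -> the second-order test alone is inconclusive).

Compute the Hessian H = grad^2 f:
  H = [[-5, 0], [0, -5]]
Verify stationarity: grad f(x*) = H x* + g = (0, 0).
Eigenvalues of H: -5, -5.
Both eigenvalues < 0, so H is negative definite -> x* is a strict local max.

max


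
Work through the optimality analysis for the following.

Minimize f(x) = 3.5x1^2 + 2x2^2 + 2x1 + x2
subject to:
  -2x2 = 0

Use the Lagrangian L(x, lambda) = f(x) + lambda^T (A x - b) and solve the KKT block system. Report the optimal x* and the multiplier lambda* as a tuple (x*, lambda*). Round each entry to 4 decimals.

Form the Lagrangian:
  L(x, lambda) = (1/2) x^T Q x + c^T x + lambda^T (A x - b)
Stationarity (grad_x L = 0): Q x + c + A^T lambda = 0.
Primal feasibility: A x = b.

This gives the KKT block system:
  [ Q   A^T ] [ x     ]   [-c ]
  [ A    0  ] [ lambda ] = [ b ]

Solving the linear system:
  x*      = (-0.2857, 0)
  lambda* = (0.5)
  f(x*)   = -0.2857

x* = (-0.2857, 0), lambda* = (0.5)
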